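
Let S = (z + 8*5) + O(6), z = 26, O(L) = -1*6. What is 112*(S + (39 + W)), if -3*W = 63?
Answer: 8736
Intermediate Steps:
W = -21 (W = -⅓*63 = -21)
O(L) = -6
S = 60 (S = (26 + 8*5) - 6 = (26 + 40) - 6 = 66 - 6 = 60)
112*(S + (39 + W)) = 112*(60 + (39 - 21)) = 112*(60 + 18) = 112*78 = 8736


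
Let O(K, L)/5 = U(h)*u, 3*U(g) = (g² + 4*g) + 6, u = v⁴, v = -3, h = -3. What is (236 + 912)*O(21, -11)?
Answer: 464940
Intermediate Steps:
u = 81 (u = (-3)⁴ = 81)
U(g) = 2 + g²/3 + 4*g/3 (U(g) = ((g² + 4*g) + 6)/3 = (6 + g² + 4*g)/3 = 2 + g²/3 + 4*g/3)
O(K, L) = 405 (O(K, L) = 5*((2 + (⅓)*(-3)² + (4/3)*(-3))*81) = 5*((2 + (⅓)*9 - 4)*81) = 5*((2 + 3 - 4)*81) = 5*(1*81) = 5*81 = 405)
(236 + 912)*O(21, -11) = (236 + 912)*405 = 1148*405 = 464940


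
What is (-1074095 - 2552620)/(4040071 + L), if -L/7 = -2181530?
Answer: -1208905/6436927 ≈ -0.18781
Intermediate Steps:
L = 15270710 (L = -7*(-2181530) = 15270710)
(-1074095 - 2552620)/(4040071 + L) = (-1074095 - 2552620)/(4040071 + 15270710) = -3626715/19310781 = -3626715*1/19310781 = -1208905/6436927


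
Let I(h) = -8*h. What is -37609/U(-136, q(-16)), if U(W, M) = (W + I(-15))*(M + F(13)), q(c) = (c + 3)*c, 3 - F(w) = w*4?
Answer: 37609/2544 ≈ 14.783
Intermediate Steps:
F(w) = 3 - 4*w (F(w) = 3 - w*4 = 3 - 4*w)
q(c) = c*(3 + c) (q(c) = (3 + c)*c = c*(3 + c))
U(W, M) = (-49 + M)*(120 + W) (U(W, M) = (W - 8*(-15))*(M + (3 - 4*13)) = (W + 120)*(M + (3 - 52)) = (120 + W)*(M - 49) = (120 + W)*(-49 + M) = (-49 + M)*(120 + W))
-37609/U(-136, q(-16)) = -37609/(-5880 - 49*(-136) + 120*(-16*(3 - 16)) - 16*(3 - 16)*(-136)) = -37609/(-5880 + 6664 + 120*(-16*(-13)) - 16*(-13)*(-136)) = -37609/(-5880 + 6664 + 120*208 + 208*(-136)) = -37609/(-5880 + 6664 + 24960 - 28288) = -37609/(-2544) = -37609*(-1/2544) = 37609/2544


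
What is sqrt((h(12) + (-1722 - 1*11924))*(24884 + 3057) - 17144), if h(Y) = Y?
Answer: I*sqrt(380964738) ≈ 19518.0*I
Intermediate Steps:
sqrt((h(12) + (-1722 - 1*11924))*(24884 + 3057) - 17144) = sqrt((12 + (-1722 - 1*11924))*(24884 + 3057) - 17144) = sqrt((12 + (-1722 - 11924))*27941 - 17144) = sqrt((12 - 13646)*27941 - 17144) = sqrt(-13634*27941 - 17144) = sqrt(-380947594 - 17144) = sqrt(-380964738) = I*sqrt(380964738)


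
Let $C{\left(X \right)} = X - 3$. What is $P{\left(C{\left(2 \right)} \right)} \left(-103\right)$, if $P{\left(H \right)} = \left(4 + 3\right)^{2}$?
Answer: $-5047$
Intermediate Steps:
$C{\left(X \right)} = -3 + X$ ($C{\left(X \right)} = X - 3 = -3 + X$)
$P{\left(H \right)} = 49$ ($P{\left(H \right)} = 7^{2} = 49$)
$P{\left(C{\left(2 \right)} \right)} \left(-103\right) = 49 \left(-103\right) = -5047$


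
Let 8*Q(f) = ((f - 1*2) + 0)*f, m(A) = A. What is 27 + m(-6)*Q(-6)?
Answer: -9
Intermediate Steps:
Q(f) = f*(-2 + f)/8 (Q(f) = (((f - 1*2) + 0)*f)/8 = (((f - 2) + 0)*f)/8 = (((-2 + f) + 0)*f)/8 = ((-2 + f)*f)/8 = (f*(-2 + f))/8 = f*(-2 + f)/8)
27 + m(-6)*Q(-6) = 27 - 3*(-6)*(-2 - 6)/4 = 27 - 3*(-6)*(-8)/4 = 27 - 6*6 = 27 - 36 = -9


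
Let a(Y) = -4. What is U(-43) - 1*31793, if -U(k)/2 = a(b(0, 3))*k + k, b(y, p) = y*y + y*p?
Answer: -32051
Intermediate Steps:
b(y, p) = y² + p*y
U(k) = 6*k (U(k) = -2*(-4*k + k) = -(-6)*k = 6*k)
U(-43) - 1*31793 = 6*(-43) - 1*31793 = -258 - 31793 = -32051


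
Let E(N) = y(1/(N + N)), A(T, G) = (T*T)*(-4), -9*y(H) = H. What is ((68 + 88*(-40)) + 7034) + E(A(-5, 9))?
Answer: 6447601/1800 ≈ 3582.0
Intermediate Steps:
y(H) = -H/9
A(T, G) = -4*T² (A(T, G) = T²*(-4) = -4*T²)
E(N) = -1/(18*N) (E(N) = -1/(9*(N + N)) = -1/(2*N)/9 = -1/(18*N))
((68 + 88*(-40)) + 7034) + E(A(-5, 9)) = ((68 + 88*(-40)) + 7034) - 1/(18*((-4*(-5)²))) = ((68 - 3520) + 7034) - 1/(18*((-4*25))) = (-3452 + 7034) - 1/18/(-100) = 3582 - 1/18*(-1/100) = 3582 + 1/1800 = 6447601/1800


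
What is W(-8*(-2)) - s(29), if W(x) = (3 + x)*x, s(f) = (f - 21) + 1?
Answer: 295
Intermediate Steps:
s(f) = -20 + f (s(f) = (-21 + f) + 1 = -20 + f)
W(x) = x*(3 + x)
W(-8*(-2)) - s(29) = (-8*(-2))*(3 - 8*(-2)) - (-20 + 29) = 16*(3 + 16) - 1*9 = 16*19 - 9 = 304 - 9 = 295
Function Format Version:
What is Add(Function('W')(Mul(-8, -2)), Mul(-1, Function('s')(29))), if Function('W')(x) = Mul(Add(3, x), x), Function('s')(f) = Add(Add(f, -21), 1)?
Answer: 295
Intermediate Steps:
Function('s')(f) = Add(-20, f) (Function('s')(f) = Add(Add(-21, f), 1) = Add(-20, f))
Function('W')(x) = Mul(x, Add(3, x))
Add(Function('W')(Mul(-8, -2)), Mul(-1, Function('s')(29))) = Add(Mul(Mul(-8, -2), Add(3, Mul(-8, -2))), Mul(-1, Add(-20, 29))) = Add(Mul(16, Add(3, 16)), Mul(-1, 9)) = Add(Mul(16, 19), -9) = Add(304, -9) = 295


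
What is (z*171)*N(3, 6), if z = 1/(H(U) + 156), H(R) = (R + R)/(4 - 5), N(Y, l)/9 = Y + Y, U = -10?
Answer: 4617/88 ≈ 52.466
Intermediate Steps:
N(Y, l) = 18*Y (N(Y, l) = 9*(Y + Y) = 9*(2*Y) = 18*Y)
H(R) = -2*R (H(R) = (2*R)/(-1) = (2*R)*(-1) = -2*R)
z = 1/176 (z = 1/(-2*(-10) + 156) = 1/(20 + 156) = 1/176 ≈ 0.0056818)
(z*171)*N(3, 6) = ((1/176)*171)*(18*3) = (171/176)*54 = 4617/88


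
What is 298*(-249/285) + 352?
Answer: 8706/95 ≈ 91.642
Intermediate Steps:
298*(-249/285) + 352 = 298*(-249*1/285) + 352 = 298*(-83/95) + 352 = -24734/95 + 352 = 8706/95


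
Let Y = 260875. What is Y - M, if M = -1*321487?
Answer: 582362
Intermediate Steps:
M = -321487
Y - M = 260875 - 1*(-321487) = 260875 + 321487 = 582362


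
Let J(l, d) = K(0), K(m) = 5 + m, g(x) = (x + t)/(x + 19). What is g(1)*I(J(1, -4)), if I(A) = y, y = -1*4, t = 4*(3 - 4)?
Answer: 3/5 ≈ 0.60000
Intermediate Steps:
t = -4 (t = 4*(-1) = -4)
g(x) = (-4 + x)/(19 + x) (g(x) = (x - 4)/(x + 19) = (-4 + x)/(19 + x))
J(l, d) = 5 (J(l, d) = 5 + 0 = 5)
y = -4
I(A) = -4
g(1)*I(J(1, -4)) = ((-4 + 1)/(19 + 1))*(-4) = (-3/20)*(-4) = ((1/20)*(-3))*(-4) = -3/20*(-4) = 3/5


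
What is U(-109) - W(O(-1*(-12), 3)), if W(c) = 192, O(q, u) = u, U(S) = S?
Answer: -301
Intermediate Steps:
U(-109) - W(O(-1*(-12), 3)) = -109 - 1*192 = -109 - 192 = -301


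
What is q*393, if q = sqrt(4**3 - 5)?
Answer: 393*sqrt(59) ≈ 3018.7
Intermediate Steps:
q = sqrt(59) (q = sqrt(64 - 5) = sqrt(59) ≈ 7.6811)
q*393 = sqrt(59)*393 = 393*sqrt(59)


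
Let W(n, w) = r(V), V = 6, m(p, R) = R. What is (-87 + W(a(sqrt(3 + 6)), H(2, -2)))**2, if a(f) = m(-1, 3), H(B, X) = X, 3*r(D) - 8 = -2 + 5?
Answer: 62500/9 ≈ 6944.4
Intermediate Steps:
r(D) = 11/3 (r(D) = 8/3 + (-2 + 5)/3 = 8/3 + (1/3)*3 = 8/3 + 1 = 11/3)
a(f) = 3
W(n, w) = 11/3
(-87 + W(a(sqrt(3 + 6)), H(2, -2)))**2 = (-87 + 11/3)**2 = (-250/3)**2 = 62500/9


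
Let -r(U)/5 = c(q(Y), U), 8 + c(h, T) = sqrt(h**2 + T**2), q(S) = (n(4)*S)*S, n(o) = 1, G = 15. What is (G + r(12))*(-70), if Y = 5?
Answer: -3850 + 350*sqrt(769) ≈ 5855.8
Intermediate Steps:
q(S) = S**2 (q(S) = (1*S)*S = S*S = S**2)
c(h, T) = -8 + sqrt(T**2 + h**2) (c(h, T) = -8 + sqrt(h**2 + T**2) = -8 + sqrt(T**2 + h**2))
r(U) = 40 - 5*sqrt(625 + U**2) (r(U) = -5*(-8 + sqrt(U**2 + (5**2)**2)) = -5*(-8 + sqrt(U**2 + 25**2)) = -5*(-8 + sqrt(U**2 + 625)) = -5*(-8 + sqrt(625 + U**2)) = 40 - 5*sqrt(625 + U**2))
(G + r(12))*(-70) = (15 + (40 - 5*sqrt(625 + 12**2)))*(-70) = (15 + (40 - 5*sqrt(625 + 144)))*(-70) = (15 + (40 - 5*sqrt(769)))*(-70) = (55 - 5*sqrt(769))*(-70) = -3850 + 350*sqrt(769)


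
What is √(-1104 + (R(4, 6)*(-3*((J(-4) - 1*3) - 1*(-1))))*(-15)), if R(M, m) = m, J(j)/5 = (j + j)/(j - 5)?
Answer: 2*I*√111 ≈ 21.071*I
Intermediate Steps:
J(j) = 10*j/(-5 + j) (J(j) = 5*((j + j)/(j - 5)) = 5*((2*j)/(-5 + j)) = 5*(2*j/(-5 + j)) = 10*j/(-5 + j))
√(-1104 + (R(4, 6)*(-3*((J(-4) - 1*3) - 1*(-1))))*(-15)) = √(-1104 + (6*(-3*((10*(-4)/(-5 - 4) - 1*3) - 1*(-1))))*(-15)) = √(-1104 + (6*(-3*((10*(-4)/(-9) - 3) + 1)))*(-15)) = √(-1104 + (6*(-3*((10*(-4)*(-⅑) - 3) + 1)))*(-15)) = √(-1104 + (6*(-3*((40/9 - 3) + 1)))*(-15)) = √(-1104 + (6*(-3*(13/9 + 1)))*(-15)) = √(-1104 + (6*(-3*22/9))*(-15)) = √(-1104 + (6*(-22/3))*(-15)) = √(-1104 - 44*(-15)) = √(-1104 + 660) = √(-444) = 2*I*√111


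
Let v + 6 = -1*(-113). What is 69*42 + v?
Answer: 3005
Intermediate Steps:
v = 107 (v = -6 - 1*(-113) = -6 + 113 = 107)
69*42 + v = 69*42 + 107 = 2898 + 107 = 3005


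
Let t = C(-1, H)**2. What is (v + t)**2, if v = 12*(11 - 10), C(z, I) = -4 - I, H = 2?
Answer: 2304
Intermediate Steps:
v = 12 (v = 12*1 = 12)
t = 36 (t = (-4 - 1*2)**2 = (-4 - 2)**2 = (-6)**2 = 36)
(v + t)**2 = (12 + 36)**2 = 48**2 = 2304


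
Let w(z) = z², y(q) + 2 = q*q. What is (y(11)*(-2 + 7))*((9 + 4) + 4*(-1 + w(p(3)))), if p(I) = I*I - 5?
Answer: 43435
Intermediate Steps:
p(I) = -5 + I² (p(I) = I² - 5 = -5 + I²)
y(q) = -2 + q² (y(q) = -2 + q*q = -2 + q²)
(y(11)*(-2 + 7))*((9 + 4) + 4*(-1 + w(p(3)))) = ((-2 + 11²)*(-2 + 7))*((9 + 4) + 4*(-1 + (-5 + 3²)²)) = ((-2 + 121)*5)*(13 + 4*(-1 + (-5 + 9)²)) = (119*5)*(13 + 4*(-1 + 4²)) = 595*(13 + 4*(-1 + 16)) = 595*(13 + 4*15) = 595*(13 + 60) = 595*73 = 43435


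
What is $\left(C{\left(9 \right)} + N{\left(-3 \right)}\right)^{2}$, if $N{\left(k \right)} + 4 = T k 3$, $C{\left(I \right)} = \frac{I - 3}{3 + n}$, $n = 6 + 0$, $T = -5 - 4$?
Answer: $\frac{54289}{9} \approx 6032.1$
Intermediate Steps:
$T = -9$ ($T = -5 - 4 = -9$)
$n = 6$
$C{\left(I \right)} = - \frac{1}{3} + \frac{I}{9}$ ($C{\left(I \right)} = \frac{I - 3}{3 + 6} = \frac{-3 + I}{9} = \left(-3 + I\right) \frac{1}{9} = - \frac{1}{3} + \frac{I}{9}$)
$N{\left(k \right)} = -4 - 27 k$ ($N{\left(k \right)} = -4 + - 9 k 3 = -4 - 27 k$)
$\left(C{\left(9 \right)} + N{\left(-3 \right)}\right)^{2} = \left(\left(- \frac{1}{3} + \frac{1}{9} \cdot 9\right) - -77\right)^{2} = \left(\left(- \frac{1}{3} + 1\right) + \left(-4 + 81\right)\right)^{2} = \left(\frac{2}{3} + 77\right)^{2} = \left(\frac{233}{3}\right)^{2} = \frac{54289}{9}$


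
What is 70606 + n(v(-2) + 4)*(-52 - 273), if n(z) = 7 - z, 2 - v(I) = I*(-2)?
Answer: 68981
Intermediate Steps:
v(I) = 2 + 2*I (v(I) = 2 - I*(-2) = 2 - (-2)*I = 2 + 2*I)
70606 + n(v(-2) + 4)*(-52 - 273) = 70606 + (7 - ((2 + 2*(-2)) + 4))*(-52 - 273) = 70606 + (7 - ((2 - 4) + 4))*(-325) = 70606 + (7 - (-2 + 4))*(-325) = 70606 + (7 - 1*2)*(-325) = 70606 + (7 - 2)*(-325) = 70606 + 5*(-325) = 70606 - 1625 = 68981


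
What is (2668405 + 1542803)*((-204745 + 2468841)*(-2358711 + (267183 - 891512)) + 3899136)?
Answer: -28442014680803346432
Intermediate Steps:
(2668405 + 1542803)*((-204745 + 2468841)*(-2358711 + (267183 - 891512)) + 3899136) = 4211208*(2264096*(-2358711 - 624329) + 3899136) = 4211208*(2264096*(-2983040) + 3899136) = 4211208*(-6753888931840 + 3899136) = 4211208*(-6753885032704) = -28442014680803346432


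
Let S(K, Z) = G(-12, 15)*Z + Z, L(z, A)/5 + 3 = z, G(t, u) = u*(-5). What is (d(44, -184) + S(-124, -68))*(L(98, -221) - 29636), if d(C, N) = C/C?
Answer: -146767313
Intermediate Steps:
G(t, u) = -5*u
L(z, A) = -15 + 5*z
d(C, N) = 1
S(K, Z) = -74*Z (S(K, Z) = (-5*15)*Z + Z = -75*Z + Z = -74*Z)
(d(44, -184) + S(-124, -68))*(L(98, -221) - 29636) = (1 - 74*(-68))*((-15 + 5*98) - 29636) = (1 + 5032)*((-15 + 490) - 29636) = 5033*(475 - 29636) = 5033*(-29161) = -146767313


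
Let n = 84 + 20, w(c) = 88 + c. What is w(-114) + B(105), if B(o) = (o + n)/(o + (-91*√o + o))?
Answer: -204804/7861 - 2717*√105/117915 ≈ -26.289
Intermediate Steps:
n = 104
B(o) = (104 + o)/(-91*√o + 2*o) (B(o) = (o + 104)/(o + (-91*√o + o)) = (104 + o)/(o + (o - 91*√o)) = (104 + o)/(-91*√o + 2*o))
w(-114) + B(105) = (88 - 114) + (104 + 105)/(-91*√105 + 2*105) = -26 + 209/(-91*√105 + 210) = -26 + 209/(210 - 91*√105)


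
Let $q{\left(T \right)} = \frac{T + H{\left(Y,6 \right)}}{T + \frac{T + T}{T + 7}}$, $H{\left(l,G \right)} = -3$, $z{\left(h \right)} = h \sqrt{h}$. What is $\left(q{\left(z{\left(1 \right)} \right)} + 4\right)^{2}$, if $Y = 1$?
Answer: $\frac{144}{25} \approx 5.76$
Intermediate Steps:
$z{\left(h \right)} = h^{\frac{3}{2}}$
$q{\left(T \right)} = \frac{-3 + T}{T + \frac{2 T}{7 + T}}$ ($q{\left(T \right)} = \frac{T - 3}{T + \frac{T + T}{T + 7}} = \frac{-3 + T}{T + \frac{2 T}{7 + T}}$)
$\left(q{\left(z{\left(1 \right)} \right)} + 4\right)^{2} = \left(\frac{-21 + \left(1^{\frac{3}{2}}\right)^{2} + 4 \cdot 1^{\frac{3}{2}}}{1^{\frac{3}{2}} \left(9 + 1^{\frac{3}{2}}\right)} + 4\right)^{2} = \left(\frac{-21 + 1^{2} + 4 \cdot 1}{1 \left(9 + 1\right)} + 4\right)^{2} = \left(1 \cdot \frac{1}{10} \left(-21 + 1 + 4\right) + 4\right)^{2} = \left(1 \cdot \frac{1}{10} \left(-16\right) + 4\right)^{2} = \left(- \frac{8}{5} + 4\right)^{2} = \left(\frac{12}{5}\right)^{2} = \frac{144}{25}$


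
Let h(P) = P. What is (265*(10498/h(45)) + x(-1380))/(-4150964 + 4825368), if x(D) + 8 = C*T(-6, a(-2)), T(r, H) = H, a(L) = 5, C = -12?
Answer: 277891/3034818 ≈ 0.091568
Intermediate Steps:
x(D) = -68 (x(D) = -8 - 12*5 = -8 - 60 = -68)
(265*(10498/h(45)) + x(-1380))/(-4150964 + 4825368) = (265*(10498/45) - 68)/(-4150964 + 4825368) = (265*(10498*(1/45)) - 68)/674404 = (265*(10498/45) - 68)*(1/674404) = (556394/9 - 68)*(1/674404) = (555782/9)*(1/674404) = 277891/3034818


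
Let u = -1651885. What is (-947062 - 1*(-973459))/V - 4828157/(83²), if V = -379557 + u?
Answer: -1401186108761/1999229134 ≈ -700.86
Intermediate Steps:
V = -2031442 (V = -379557 - 1651885 = -2031442)
(-947062 - 1*(-973459))/V - 4828157/(83²) = (-947062 - 1*(-973459))/(-2031442) - 4828157/(83²) = (-947062 + 973459)*(-1/2031442) - 4828157/6889 = 26397*(-1/2031442) - 4828157*1/6889 = -3771/290206 - 4828157/6889 = -1401186108761/1999229134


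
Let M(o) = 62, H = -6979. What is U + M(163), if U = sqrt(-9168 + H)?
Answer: 62 + I*sqrt(16147) ≈ 62.0 + 127.07*I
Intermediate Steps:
U = I*sqrt(16147) (U = sqrt(-9168 - 6979) = sqrt(-16147) = I*sqrt(16147) ≈ 127.07*I)
U + M(163) = I*sqrt(16147) + 62 = 62 + I*sqrt(16147)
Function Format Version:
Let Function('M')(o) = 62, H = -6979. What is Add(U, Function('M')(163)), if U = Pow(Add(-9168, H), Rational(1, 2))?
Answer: Add(62, Mul(I, Pow(16147, Rational(1, 2)))) ≈ Add(62.000, Mul(127.07, I))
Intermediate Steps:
U = Mul(I, Pow(16147, Rational(1, 2))) (U = Pow(Add(-9168, -6979), Rational(1, 2)) = Pow(-16147, Rational(1, 2)) = Mul(I, Pow(16147, Rational(1, 2))) ≈ Mul(127.07, I))
Add(U, Function('M')(163)) = Add(Mul(I, Pow(16147, Rational(1, 2))), 62) = Add(62, Mul(I, Pow(16147, Rational(1, 2))))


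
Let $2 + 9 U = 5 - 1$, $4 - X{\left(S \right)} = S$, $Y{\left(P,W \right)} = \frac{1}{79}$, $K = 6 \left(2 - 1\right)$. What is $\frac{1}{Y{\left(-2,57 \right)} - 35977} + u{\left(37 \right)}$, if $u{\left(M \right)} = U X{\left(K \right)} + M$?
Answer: $\frac{103897463}{2842182} \approx 36.556$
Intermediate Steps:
$K = 6$ ($K = 6 \cdot 1 = 6$)
$Y{\left(P,W \right)} = \frac{1}{79}$
$X{\left(S \right)} = 4 - S$
$U = \frac{2}{9}$ ($U = - \frac{2}{9} + \frac{5 - 1}{9} = - \frac{2}{9} + \frac{1}{9} \cdot 4 = - \frac{2}{9} + \frac{4}{9} = \frac{2}{9} \approx 0.22222$)
$u{\left(M \right)} = - \frac{4}{9} + M$ ($u{\left(M \right)} = \frac{2 \left(4 - 6\right)}{9} + M = \frac{2}{9} \left(-2\right) + M = - \frac{4}{9} + M$)
$\frac{1}{Y{\left(-2,57 \right)} - 35977} + u{\left(37 \right)} = \frac{1}{\frac{1}{79} - 35977} + \left(- \frac{4}{9} + 37\right) = \frac{1}{- \frac{2842182}{79}} + \frac{329}{9} = - \frac{79}{2842182} + \frac{329}{9} = \frac{103897463}{2842182}$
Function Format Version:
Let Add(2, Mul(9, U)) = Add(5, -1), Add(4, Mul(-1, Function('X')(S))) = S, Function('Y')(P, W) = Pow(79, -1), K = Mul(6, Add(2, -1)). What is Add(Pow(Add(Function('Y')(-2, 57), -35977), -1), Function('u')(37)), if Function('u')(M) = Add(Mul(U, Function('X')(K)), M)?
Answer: Rational(103897463, 2842182) ≈ 36.556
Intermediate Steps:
K = 6 (K = Mul(6, 1) = 6)
Function('Y')(P, W) = Rational(1, 79)
Function('X')(S) = Add(4, Mul(-1, S))
U = Rational(2, 9) (U = Add(Rational(-2, 9), Mul(Rational(1, 9), Add(5, -1))) = Add(Rational(-2, 9), Mul(Rational(1, 9), 4)) = Add(Rational(-2, 9), Rational(4, 9)) = Rational(2, 9) ≈ 0.22222)
Function('u')(M) = Add(Rational(-4, 9), M) (Function('u')(M) = Add(Mul(Rational(2, 9), Add(4, Mul(-1, 6))), M) = Add(Mul(Rational(2, 9), Add(4, -6)), M) = Add(Mul(Rational(2, 9), -2), M) = Add(Rational(-4, 9), M))
Add(Pow(Add(Function('Y')(-2, 57), -35977), -1), Function('u')(37)) = Add(Pow(Add(Rational(1, 79), -35977), -1), Add(Rational(-4, 9), 37)) = Add(Pow(Rational(-2842182, 79), -1), Rational(329, 9)) = Add(Rational(-79, 2842182), Rational(329, 9)) = Rational(103897463, 2842182)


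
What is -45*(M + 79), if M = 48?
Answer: -5715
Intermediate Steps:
-45*(M + 79) = -45*(48 + 79) = -45*127 = -5715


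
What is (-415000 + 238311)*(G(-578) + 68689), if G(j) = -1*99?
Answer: -12119098510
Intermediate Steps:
G(j) = -99
(-415000 + 238311)*(G(-578) + 68689) = (-415000 + 238311)*(-99 + 68689) = -176689*68590 = -12119098510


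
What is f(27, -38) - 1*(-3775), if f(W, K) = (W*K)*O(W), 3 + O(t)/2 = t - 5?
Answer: -35213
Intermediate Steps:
O(t) = -16 + 2*t (O(t) = -6 + 2*(t - 5) = -6 + 2*(-5 + t) = -6 + (-10 + 2*t) = -16 + 2*t)
f(W, K) = K*W*(-16 + 2*W) (f(W, K) = (W*K)*(-16 + 2*W) = (K*W)*(-16 + 2*W) = K*W*(-16 + 2*W))
f(27, -38) - 1*(-3775) = 2*(-38)*27*(-8 + 27) - 1*(-3775) = 2*(-38)*27*19 + 3775 = -38988 + 3775 = -35213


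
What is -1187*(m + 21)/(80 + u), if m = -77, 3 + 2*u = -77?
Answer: 8309/5 ≈ 1661.8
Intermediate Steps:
u = -40 (u = -3/2 + (½)*(-77) = -3/2 - 77/2 = -40)
-1187*(m + 21)/(80 + u) = -1187*(-77 + 21)/(80 - 40) = -(-66472)/40 = -1187*(-7/5) = 8309/5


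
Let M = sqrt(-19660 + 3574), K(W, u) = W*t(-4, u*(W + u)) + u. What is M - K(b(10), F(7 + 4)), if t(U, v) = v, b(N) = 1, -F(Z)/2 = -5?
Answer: -120 + I*sqrt(16086) ≈ -120.0 + 126.83*I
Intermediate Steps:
F(Z) = 10 (F(Z) = -2*(-5) = 10)
K(W, u) = u + W*u*(W + u) (K(W, u) = W*(u*(W + u)) + u = W*u*(W + u) + u = u + W*u*(W + u))
M = I*sqrt(16086) (M = sqrt(-16086) = I*sqrt(16086) ≈ 126.83*I)
M - K(b(10), F(7 + 4)) = I*sqrt(16086) - 10*(1 + 1*(1 + 10)) = I*sqrt(16086) - 10*(1 + 1*11) = I*sqrt(16086) - 10*(1 + 11) = I*sqrt(16086) - 10*12 = I*sqrt(16086) - 1*120 = I*sqrt(16086) - 120 = -120 + I*sqrt(16086)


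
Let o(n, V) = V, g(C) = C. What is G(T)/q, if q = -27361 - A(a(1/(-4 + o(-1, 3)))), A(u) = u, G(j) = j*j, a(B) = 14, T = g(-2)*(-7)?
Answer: -196/27375 ≈ -0.0071598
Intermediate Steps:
T = 14 (T = -2*(-7) = 14)
G(j) = j²
q = -27375 (q = -27361 - 1*14 = -27361 - 14 = -27375)
G(T)/q = 14²/(-27375) = 196*(-1/27375) = -196/27375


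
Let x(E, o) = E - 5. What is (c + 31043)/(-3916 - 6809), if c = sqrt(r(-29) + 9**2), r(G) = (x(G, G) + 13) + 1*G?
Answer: -31043/10725 - sqrt(31)/10725 ≈ -2.8950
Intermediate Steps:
x(E, o) = -5 + E
r(G) = 8 + 2*G (r(G) = ((-5 + G) + 13) + 1*G = (8 + G) + G = 8 + 2*G)
c = sqrt(31) (c = sqrt((8 + 2*(-29)) + 9**2) = sqrt((8 - 58) + 81) = sqrt(-50 + 81) = sqrt(31) ≈ 5.5678)
(c + 31043)/(-3916 - 6809) = (sqrt(31) + 31043)/(-3916 - 6809) = (31043 + sqrt(31))/(-10725) = (31043 + sqrt(31))*(-1/10725) = -31043/10725 - sqrt(31)/10725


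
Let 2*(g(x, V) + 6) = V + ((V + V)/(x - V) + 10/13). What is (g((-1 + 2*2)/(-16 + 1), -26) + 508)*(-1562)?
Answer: -1279290496/1677 ≈ -7.6285e+5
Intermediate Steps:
g(x, V) = -73/13 + V/2 + V/(x - V) (g(x, V) = -6 + (V + ((V + V)/(x - V) + 10/13))/2 = -6 + (V + ((2*V)/(x - V) + 10*(1/13)))/2 = -6 + (V + (2*V/(x - V) + 10/13))/2 = -6 + (V + (10/13 + 2*V/(x - V)))/2 = -6 + (10/13 + V + 2*V/(x - V))/2 = -6 + (5/13 + V/2 + V/(x - V)) = -73/13 + V/2 + V/(x - V))
(g((-1 + 2*2)/(-16 + 1), -26) + 508)*(-1562) = ((-172*(-26) + 13*(-26)**2 + 146*((-1 + 2*2)/(-16 + 1)) - 13*(-26)*(-1 + 2*2)/(-16 + 1))/(26*(-26 - (-1 + 2*2)/(-16 + 1))) + 508)*(-1562) = ((4472 + 13*676 + 146*((-1 + 4)/(-15)) - 13*(-26)*(-1 + 4)/(-15))/(26*(-26 - (-1 + 4)/(-15))) + 508)*(-1562) = ((4472 + 8788 + 146*(3*(-1/15)) - 13*(-26)*3*(-1/15))/(26*(-26 - 3*(-1)/15)) + 508)*(-1562) = ((4472 + 8788 + 146*(-1/5) - 13*(-26)*(-1/5))/(26*(-26 - 1*(-1/5))) + 508)*(-1562) = ((4472 + 8788 - 146/5 - 338/5)/(26*(-26 + 1/5)) + 508)*(-1562) = ((1/26)*(65816/5)/(-129/5) + 508)*(-1562) = ((1/26)*(-5/129)*(65816/5) + 508)*(-1562) = (-32908/1677 + 508)*(-1562) = (819008/1677)*(-1562) = -1279290496/1677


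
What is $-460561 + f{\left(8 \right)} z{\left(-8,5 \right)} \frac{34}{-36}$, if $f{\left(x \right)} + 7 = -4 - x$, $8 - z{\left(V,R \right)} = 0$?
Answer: $- \frac{4143757}{9} \approx -4.6042 \cdot 10^{5}$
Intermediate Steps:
$z{\left(V,R \right)} = 8$ ($z{\left(V,R \right)} = 8 - 0 = 8 + 0 = 8$)
$f{\left(x \right)} = -11 - x$ ($f{\left(x \right)} = -7 - \left(4 + x\right) = -11 - x$)
$-460561 + f{\left(8 \right)} z{\left(-8,5 \right)} \frac{34}{-36} = -460561 + \left(-11 - 8\right) 8 \frac{34}{-36} = -460561 + \left(-11 - 8\right) 8 \cdot 34 \left(- \frac{1}{36}\right) = -460561 + \left(-19\right) 8 \left(- \frac{17}{18}\right) = -460561 - - \frac{1292}{9} = -460561 + \frac{1292}{9} = - \frac{4143757}{9}$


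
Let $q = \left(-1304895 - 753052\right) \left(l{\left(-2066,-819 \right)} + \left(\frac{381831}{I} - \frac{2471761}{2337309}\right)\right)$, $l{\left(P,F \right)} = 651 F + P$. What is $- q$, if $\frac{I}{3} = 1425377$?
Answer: $- \frac{3669655999092720538247573}{3331546490493} \approx -1.1015 \cdot 10^{12}$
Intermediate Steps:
$I = 4276131$ ($I = 3 \cdot 1425377 = 4276131$)
$l{\left(P,F \right)} = P + 651 F$
$q = \frac{3669655999092720538247573}{3331546490493}$ ($q = \left(-1304895 - 753052\right) \left(\left(-2066 + 651 \left(-819\right)\right) + \left(\frac{381831}{4276131} - \frac{2471761}{2337309}\right)\right) = - 2057947 \left(\left(-2066 - 533169\right) + \left(381831 \cdot \frac{1}{4276131} - \frac{2471761}{2337309}\right)\right) = - 2057947 \left(-535235 + \left(\frac{127277}{1425377} - \frac{2471761}{2337309}\right)\right) = - 2057947 \left(-535235 - \frac{3225705601304}{3331546490493}\right) = \left(-2057947\right) \left(- \frac{1783163511544622159}{3331546490493}\right) = \frac{3669655999092720538247573}{3331546490493} \approx 1.1015 \cdot 10^{12}$)
$- q = \left(-1\right) \frac{3669655999092720538247573}{3331546490493} = - \frac{3669655999092720538247573}{3331546490493}$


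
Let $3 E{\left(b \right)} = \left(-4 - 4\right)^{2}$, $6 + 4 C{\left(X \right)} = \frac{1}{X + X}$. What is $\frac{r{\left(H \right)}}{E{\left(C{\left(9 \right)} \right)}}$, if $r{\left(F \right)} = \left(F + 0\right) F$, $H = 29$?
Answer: $\frac{2523}{64} \approx 39.422$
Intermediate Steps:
$r{\left(F \right)} = F^{2}$ ($r{\left(F \right)} = F F = F^{2}$)
$C{\left(X \right)} = - \frac{3}{2} + \frac{1}{8 X}$ ($C{\left(X \right)} = - \frac{3}{2} + \frac{1}{4 \left(X + X\right)} = - \frac{3}{2} + \frac{1}{4 \cdot 2 X} = - \frac{3}{2} + \frac{\frac{1}{2} \frac{1}{X}}{4} = - \frac{3}{2} + \frac{1}{8 X}$)
$E{\left(b \right)} = \frac{64}{3}$ ($E{\left(b \right)} = \frac{\left(-4 - 4\right)^{2}}{3} = \frac{\left(-8\right)^{2}}{3} = \frac{1}{3} \cdot 64 = \frac{64}{3}$)
$\frac{r{\left(H \right)}}{E{\left(C{\left(9 \right)} \right)}} = \frac{29^{2}}{\frac{64}{3}} = 841 \cdot \frac{3}{64} = \frac{2523}{64}$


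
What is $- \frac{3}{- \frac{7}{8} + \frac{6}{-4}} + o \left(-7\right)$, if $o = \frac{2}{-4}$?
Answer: $\frac{181}{38} \approx 4.7632$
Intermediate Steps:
$o = - \frac{1}{2}$ ($o = 2 \left(- \frac{1}{4}\right) = - \frac{1}{2} \approx -0.5$)
$- \frac{3}{- \frac{7}{8} + \frac{6}{-4}} + o \left(-7\right) = - \frac{3}{- \frac{7}{8} + \frac{6}{-4}} - - \frac{7}{2} = - \frac{3}{\left(-7\right) \frac{1}{8} + 6 \left(- \frac{1}{4}\right)} + \frac{7}{2} = - \frac{3}{- \frac{7}{8} - \frac{3}{2}} + \frac{7}{2} = - \frac{3}{- \frac{19}{8}} + \frac{7}{2} = \left(-3\right) \left(- \frac{8}{19}\right) + \frac{7}{2} = \frac{24}{19} + \frac{7}{2} = \frac{181}{38}$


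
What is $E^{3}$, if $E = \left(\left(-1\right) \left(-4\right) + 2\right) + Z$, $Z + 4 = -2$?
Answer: $0$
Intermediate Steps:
$Z = -6$ ($Z = -4 - 2 = -6$)
$E = 0$ ($E = \left(\left(-1\right) \left(-4\right) + 2\right) - 6 = \left(4 + 2\right) - 6 = 6 - 6 = 0$)
$E^{3} = 0^{3} = 0$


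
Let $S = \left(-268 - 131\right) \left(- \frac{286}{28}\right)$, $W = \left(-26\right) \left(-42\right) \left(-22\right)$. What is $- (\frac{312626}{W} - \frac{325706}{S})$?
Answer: $\frac{21209483}{228228} \approx 92.931$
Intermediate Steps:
$W = -24024$ ($W = 1092 \left(-22\right) = -24024$)
$S = \frac{8151}{2}$ ($S = - 399 \left(\left(-286\right) \frac{1}{28}\right) = \left(-399\right) \left(- \frac{143}{14}\right) = \frac{8151}{2} \approx 4075.5$)
$- (\frac{312626}{W} - \frac{325706}{S}) = - (\frac{312626}{-24024} - \frac{325706}{\frac{8151}{2}}) = - (312626 \left(- \frac{1}{24024}\right) - \frac{651412}{8151}) = - (- \frac{156313}{12012} - \frac{651412}{8151}) = \left(-1\right) \left(- \frac{21209483}{228228}\right) = \frac{21209483}{228228}$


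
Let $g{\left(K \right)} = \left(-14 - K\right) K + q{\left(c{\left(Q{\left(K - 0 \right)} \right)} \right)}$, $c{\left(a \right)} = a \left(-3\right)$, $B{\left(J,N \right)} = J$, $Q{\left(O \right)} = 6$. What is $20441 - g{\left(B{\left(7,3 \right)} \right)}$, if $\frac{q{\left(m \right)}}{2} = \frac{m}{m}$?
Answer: $20586$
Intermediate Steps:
$c{\left(a \right)} = - 3 a$
$q{\left(m \right)} = 2$ ($q{\left(m \right)} = 2 \frac{m}{m} = 2 \cdot 1 = 2$)
$g{\left(K \right)} = 2 + K \left(-14 - K\right)$ ($g{\left(K \right)} = \left(-14 - K\right) K + 2 = K \left(-14 - K\right) + 2 = 2 + K \left(-14 - K\right)$)
$20441 - g{\left(B{\left(7,3 \right)} \right)} = 20441 - \left(2 - 7^{2} - 98\right) = 20441 - \left(2 - 49 - 98\right) = 20441 - -145 = 20441 + 145 = 20586$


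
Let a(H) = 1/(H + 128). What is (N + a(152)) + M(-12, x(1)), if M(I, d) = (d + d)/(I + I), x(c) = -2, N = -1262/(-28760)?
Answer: 129319/603960 ≈ 0.21412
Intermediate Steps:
a(H) = 1/(128 + H)
N = 631/14380 (N = -1262*(-1/28760) = 631/14380 ≈ 0.043880)
M(I, d) = d/I (M(I, d) = (2*d)/((2*I)) = (2*d)*(1/(2*I)) = d/I)
(N + a(152)) + M(-12, x(1)) = (631/14380 + 1/(128 + 152)) - 2/(-12) = (631/14380 + 1/280) - 2*(-1/12) = (631/14380 + 1/280) + 1/6 = 9553/201320 + 1/6 = 129319/603960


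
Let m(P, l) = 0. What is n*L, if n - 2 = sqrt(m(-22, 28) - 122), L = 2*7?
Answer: 28 + 14*I*sqrt(122) ≈ 28.0 + 154.64*I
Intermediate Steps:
L = 14
n = 2 + I*sqrt(122) (n = 2 + sqrt(0 - 122) = 2 + sqrt(-122) = 2 + I*sqrt(122) ≈ 2.0 + 11.045*I)
n*L = (2 + I*sqrt(122))*14 = 28 + 14*I*sqrt(122)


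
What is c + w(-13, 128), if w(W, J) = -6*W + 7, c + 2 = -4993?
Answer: -4910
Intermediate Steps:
c = -4995 (c = -2 - 4993 = -4995)
w(W, J) = 7 - 6*W
c + w(-13, 128) = -4995 + (7 - 6*(-13)) = -4995 + (7 + 78) = -4995 + 85 = -4910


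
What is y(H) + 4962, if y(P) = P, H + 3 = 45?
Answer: 5004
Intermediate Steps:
H = 42 (H = -3 + 45 = 42)
y(H) + 4962 = 42 + 4962 = 5004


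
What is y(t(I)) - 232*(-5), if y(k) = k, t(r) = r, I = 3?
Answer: 1163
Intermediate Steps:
y(t(I)) - 232*(-5) = 3 - 232*(-5) = 3 - 1*(-1160) = 3 + 1160 = 1163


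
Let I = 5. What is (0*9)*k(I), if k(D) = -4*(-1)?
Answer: 0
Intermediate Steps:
k(D) = 4
(0*9)*k(I) = (0*9)*4 = 0*4 = 0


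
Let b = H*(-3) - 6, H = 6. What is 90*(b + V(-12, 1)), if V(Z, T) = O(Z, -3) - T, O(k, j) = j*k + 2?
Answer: 1170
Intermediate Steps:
O(k, j) = 2 + j*k
V(Z, T) = 2 - T - 3*Z (V(Z, T) = (2 - 3*Z) - T = 2 - T - 3*Z)
b = -24 (b = 6*(-3) - 6 = -18 - 6 = -24)
90*(b + V(-12, 1)) = 90*(-24 + (2 - 1*1 - 3*(-12))) = 90*(-24 + (2 - 1 + 36)) = 90*(-24 + 37) = 90*13 = 1170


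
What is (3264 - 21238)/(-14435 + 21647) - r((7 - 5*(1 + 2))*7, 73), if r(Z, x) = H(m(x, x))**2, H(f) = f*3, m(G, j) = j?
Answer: -172956353/3606 ≈ -47964.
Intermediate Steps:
H(f) = 3*f
r(Z, x) = 9*x**2 (r(Z, x) = (3*x)**2 = 9*x**2)
(3264 - 21238)/(-14435 + 21647) - r((7 - 5*(1 + 2))*7, 73) = (3264 - 21238)/(-14435 + 21647) - 9*73**2 = -17974/7212 - 9*5329 = -17974*1/7212 - 1*47961 = -8987/3606 - 47961 = -172956353/3606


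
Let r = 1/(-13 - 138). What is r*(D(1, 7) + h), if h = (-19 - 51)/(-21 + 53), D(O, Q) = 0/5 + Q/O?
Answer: -77/2416 ≈ -0.031871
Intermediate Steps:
r = -1/151 (r = 1/(-151) = -1/151 ≈ -0.0066225)
D(O, Q) = Q/O (D(O, Q) = 0*(⅕) + Q/O = 0 + Q/O = Q/O)
h = -35/16 (h = -70/32 = -70*1/32 = -35/16 ≈ -2.1875)
r*(D(1, 7) + h) = -(7/1 - 35/16)/151 = -(7*1 - 35/16)/151 = -(7 - 35/16)/151 = -1/151*77/16 = -77/2416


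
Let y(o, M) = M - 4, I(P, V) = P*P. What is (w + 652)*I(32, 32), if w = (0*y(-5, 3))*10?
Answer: 667648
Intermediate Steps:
I(P, V) = P²
y(o, M) = -4 + M
w = 0 (w = (0*(-4 + 3))*10 = (0*(-1))*10 = 0*10 = 0)
(w + 652)*I(32, 32) = (0 + 652)*32² = 652*1024 = 667648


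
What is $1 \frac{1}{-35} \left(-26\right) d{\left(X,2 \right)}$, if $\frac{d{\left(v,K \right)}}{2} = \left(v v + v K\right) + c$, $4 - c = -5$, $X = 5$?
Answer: $\frac{2288}{35} \approx 65.371$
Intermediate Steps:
$c = 9$ ($c = 4 - -5 = 4 + 5 = 9$)
$d{\left(v,K \right)} = 18 + 2 v^{2} + 2 K v$ ($d{\left(v,K \right)} = 2 \left(\left(v v + v K\right) + 9\right) = 2 \left(\left(v^{2} + K v\right) + 9\right) = 2 \left(9 + v^{2} + K v\right) = 18 + 2 v^{2} + 2 K v$)
$1 \frac{1}{-35} \left(-26\right) d{\left(X,2 \right)} = 1 \frac{1}{-35} \left(-26\right) \left(18 + 2 \cdot 5^{2} + 2 \cdot 2 \cdot 5\right) = 1 \left(- \frac{1}{35}\right) \left(-26\right) \left(18 + 2 \cdot 25 + 20\right) = \left(- \frac{1}{35}\right) \left(-26\right) \left(18 + 50 + 20\right) = \frac{26}{35} \cdot 88 = \frac{2288}{35}$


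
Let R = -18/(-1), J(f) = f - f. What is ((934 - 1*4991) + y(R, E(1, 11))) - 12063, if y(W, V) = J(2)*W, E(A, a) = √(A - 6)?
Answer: -16120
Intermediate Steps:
J(f) = 0
E(A, a) = √(-6 + A)
R = 18 (R = -18*(-1) = 18)
y(W, V) = 0 (y(W, V) = 0*W = 0)
((934 - 1*4991) + y(R, E(1, 11))) - 12063 = ((934 - 1*4991) + 0) - 12063 = ((934 - 4991) + 0) - 12063 = (-4057 + 0) - 12063 = -4057 - 12063 = -16120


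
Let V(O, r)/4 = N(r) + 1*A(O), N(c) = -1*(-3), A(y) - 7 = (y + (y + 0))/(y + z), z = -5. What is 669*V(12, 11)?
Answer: 251544/7 ≈ 35935.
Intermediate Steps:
A(y) = 7 + 2*y/(-5 + y) (A(y) = 7 + (y + (y + 0))/(y - 5) = 7 + (y + y)/(-5 + y) = 7 + (2*y)/(-5 + y) = 7 + 2*y/(-5 + y))
N(c) = 3
V(O, r) = 12 + 4*(-35 + 9*O)/(-5 + O) (V(O, r) = 4*(3 + 1*((-35 + 9*O)/(-5 + O))) = 4*(3 + (-35 + 9*O)/(-5 + O)) = 12 + 4*(-35 + 9*O)/(-5 + O))
669*V(12, 11) = 669*(8*(-25 + 6*12)/(-5 + 12)) = 669*(8*(-25 + 72)/7) = 669*(8*(⅐)*47) = 669*(376/7) = 251544/7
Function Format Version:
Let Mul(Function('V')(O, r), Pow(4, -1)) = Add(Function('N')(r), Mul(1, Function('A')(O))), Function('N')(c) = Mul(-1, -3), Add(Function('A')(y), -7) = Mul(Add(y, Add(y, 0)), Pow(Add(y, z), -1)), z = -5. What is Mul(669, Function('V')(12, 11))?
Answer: Rational(251544, 7) ≈ 35935.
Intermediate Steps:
Function('A')(y) = Add(7, Mul(2, y, Pow(Add(-5, y), -1))) (Function('A')(y) = Add(7, Mul(Add(y, Add(y, 0)), Pow(Add(y, -5), -1))) = Add(7, Mul(Add(y, y), Pow(Add(-5, y), -1))) = Add(7, Mul(Mul(2, y), Pow(Add(-5, y), -1))) = Add(7, Mul(2, y, Pow(Add(-5, y), -1))))
Function('N')(c) = 3
Function('V')(O, r) = Add(12, Mul(4, Pow(Add(-5, O), -1), Add(-35, Mul(9, O)))) (Function('V')(O, r) = Mul(4, Add(3, Mul(1, Mul(Pow(Add(-5, O), -1), Add(-35, Mul(9, O)))))) = Mul(4, Add(3, Mul(Pow(Add(-5, O), -1), Add(-35, Mul(9, O))))) = Add(12, Mul(4, Pow(Add(-5, O), -1), Add(-35, Mul(9, O)))))
Mul(669, Function('V')(12, 11)) = Mul(669, Mul(8, Pow(Add(-5, 12), -1), Add(-25, Mul(6, 12)))) = Mul(669, Mul(8, Pow(7, -1), Add(-25, 72))) = Mul(669, Mul(8, Rational(1, 7), 47)) = Mul(669, Rational(376, 7)) = Rational(251544, 7)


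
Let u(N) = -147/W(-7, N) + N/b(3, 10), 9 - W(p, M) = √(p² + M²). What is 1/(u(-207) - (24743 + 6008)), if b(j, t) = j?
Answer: -1319618617/40670604979471 - 147*√42898/40670604979471 ≈ -3.2447e-5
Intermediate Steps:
W(p, M) = 9 - √(M² + p²) (W(p, M) = 9 - √(p² + M²) = 9 - √(M² + p²))
u(N) = -147/(9 - √(49 + N²)) + N/3 (u(N) = -147/(9 - √(N² + (-7)²)) + N/3 = -147/(9 - √(N² + 49)) + N*(⅓) = -147/(9 - √(49 + N²)) + N/3)
1/(u(-207) - (24743 + 6008)) = 1/((441 - 207*(-9 + √(49 + (-207)²)))/(3*(-9 + √(49 + (-207)²))) - (24743 + 6008)) = 1/((441 - 207*(-9 + √(49 + 42849)))/(3*(-9 + √(49 + 42849))) - 1*30751) = 1/((441 - 207*(-9 + √42898))/(3*(-9 + √42898)) - 30751) = 1/((441 + (1863 - 207*√42898))/(3*(-9 + √42898)) - 30751) = 1/((2304 - 207*√42898)/(3*(-9 + √42898)) - 30751) = 1/(-30751 + (2304 - 207*√42898)/(3*(-9 + √42898)))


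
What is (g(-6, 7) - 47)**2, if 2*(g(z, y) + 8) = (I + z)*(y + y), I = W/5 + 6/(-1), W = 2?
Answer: 463761/25 ≈ 18550.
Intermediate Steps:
I = -28/5 (I = 2/5 + 6/(-1) = 2*(1/5) + 6*(-1) = 2/5 - 6 = -28/5 ≈ -5.6000)
g(z, y) = -8 + y*(-28/5 + z) (g(z, y) = -8 + ((-28/5 + z)*(y + y))/2 = -8 + ((-28/5 + z)*(2*y))/2 = -8 + (2*y*(-28/5 + z))/2 = -8 + y*(-28/5 + z))
(g(-6, 7) - 47)**2 = ((-8 - 28/5*7 + 7*(-6)) - 47)**2 = ((-8 - 196/5 - 42) - 47)**2 = (-446/5 - 47)**2 = (-681/5)**2 = 463761/25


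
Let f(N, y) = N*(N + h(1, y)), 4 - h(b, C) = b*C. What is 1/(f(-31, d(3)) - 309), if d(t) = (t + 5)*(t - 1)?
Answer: 1/1024 ≈ 0.00097656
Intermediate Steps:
h(b, C) = 4 - C*b (h(b, C) = 4 - b*C = 4 - C*b)
d(t) = (-1 + t)*(5 + t) (d(t) = (5 + t)*(-1 + t) = (-1 + t)*(5 + t))
f(N, y) = N*(4 + N - y) (f(N, y) = N*(N + (4 - 1*y*1)) = N*(N + (4 - y)) = N*(4 + N - y))
1/(f(-31, d(3)) - 309) = 1/(-31*(4 - 31 - (-5 + 3² + 4*3)) - 309) = 1/(-31*(4 - 31 - (-5 + 9 + 12)) - 309) = 1/(-31*(4 - 31 - 1*16) - 309) = 1/(-31*(4 - 31 - 16) - 309) = 1/(-31*(-43) - 309) = 1/(1333 - 309) = 1/1024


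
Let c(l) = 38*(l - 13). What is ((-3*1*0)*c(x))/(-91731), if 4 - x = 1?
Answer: 0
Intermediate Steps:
x = 3 (x = 4 - 1*1 = 4 - 1 = 3)
c(l) = -494 + 38*l (c(l) = 38*(-13 + l) = -494 + 38*l)
((-3*1*0)*c(x))/(-91731) = ((-3*1*0)*(-494 + 38*3))/(-91731) = ((-3*0)*(-494 + 114))*(-1/91731) = (0*(-380))*(-1/91731) = 0*(-1/91731) = 0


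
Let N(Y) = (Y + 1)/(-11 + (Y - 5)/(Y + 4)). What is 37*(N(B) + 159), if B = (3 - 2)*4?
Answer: 522107/89 ≈ 5866.4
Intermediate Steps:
B = 4 (B = 1*4 = 4)
N(Y) = (1 + Y)/(-11 + (-5 + Y)/(4 + Y))
37*(N(B) + 159) = 37*((-4 - 1*4² - 5*4)/(49 + 10*4) + 159) = 37*((-4 - 1*16 - 20)/(49 + 40) + 159) = 37*((-4 - 16 - 20)/89 + 159) = 37*((1/89)*(-40) + 159) = 37*(-40/89 + 159) = 37*(14111/89) = 522107/89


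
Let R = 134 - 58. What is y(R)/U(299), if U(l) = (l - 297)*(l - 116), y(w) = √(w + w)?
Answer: √38/183 ≈ 0.033685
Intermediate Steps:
R = 76
y(w) = √2*√w (y(w) = √(2*w) = √2*√w)
U(l) = (-297 + l)*(-116 + l)
y(R)/U(299) = (√2*√76)/(34452 + 299² - 413*299) = (√2*(2*√19))/(34452 + 89401 - 123487) = (2*√38)/366 = (2*√38)*(1/366) = √38/183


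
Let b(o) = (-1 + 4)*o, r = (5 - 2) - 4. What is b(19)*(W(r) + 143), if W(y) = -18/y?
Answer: 9177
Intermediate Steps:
r = -1 (r = 3 - 4 = -1)
b(o) = 3*o
b(19)*(W(r) + 143) = (3*19)*(-18/(-1) + 143) = 57*(-18*(-1) + 143) = 57*(18 + 143) = 57*161 = 9177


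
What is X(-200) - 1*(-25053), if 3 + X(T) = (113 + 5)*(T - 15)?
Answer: -320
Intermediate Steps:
X(T) = -1773 + 118*T (X(T) = -3 + (113 + 5)*(T - 15) = -3 + 118*(-15 + T) = -3 + (-1770 + 118*T) = -1773 + 118*T)
X(-200) - 1*(-25053) = (-1773 + 118*(-200)) - 1*(-25053) = (-1773 - 23600) + 25053 = -25373 + 25053 = -320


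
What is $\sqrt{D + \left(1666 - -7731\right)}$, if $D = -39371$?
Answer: $i \sqrt{29974} \approx 173.13 i$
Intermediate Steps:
$\sqrt{D + \left(1666 - -7731\right)} = \sqrt{-39371 + \left(1666 - -7731\right)} = \sqrt{-39371 + \left(1666 + 7731\right)} = \sqrt{-39371 + 9397} = \sqrt{-29974} = i \sqrt{29974}$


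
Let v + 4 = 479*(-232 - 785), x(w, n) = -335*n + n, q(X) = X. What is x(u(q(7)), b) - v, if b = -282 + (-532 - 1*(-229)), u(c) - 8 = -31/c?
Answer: 682537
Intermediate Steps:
u(c) = 8 - 31/c
b = -585 (b = -282 + (-532 + 229) = -282 - 303 = -585)
x(w, n) = -334*n
v = -487147 (v = -4 + 479*(-232 - 785) = -4 + 479*(-1017) = -4 - 487143 = -487147)
x(u(q(7)), b) - v = -334*(-585) - 1*(-487147) = 195390 + 487147 = 682537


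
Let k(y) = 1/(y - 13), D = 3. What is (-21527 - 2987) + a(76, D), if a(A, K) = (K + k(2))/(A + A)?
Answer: -5123422/209 ≈ -24514.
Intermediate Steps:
k(y) = 1/(-13 + y)
a(A, K) = (-1/11 + K)/(2*A) (a(A, K) = (K + 1/(-13 + 2))/(A + A) = (K + 1/(-11))/((2*A)) = (K - 1/11)*(1/(2*A)) = (-1/11 + K)*(1/(2*A)) = (-1/11 + K)/(2*A))
(-21527 - 2987) + a(76, D) = (-21527 - 2987) + (1/22)*(-1 + 11*3)/76 = -24514 + (1/22)*(1/76)*(-1 + 33) = -24514 + (1/22)*(1/76)*32 = -24514 + 4/209 = -5123422/209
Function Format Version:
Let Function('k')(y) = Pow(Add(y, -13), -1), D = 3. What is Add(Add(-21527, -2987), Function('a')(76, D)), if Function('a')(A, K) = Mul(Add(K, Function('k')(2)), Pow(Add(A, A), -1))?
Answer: Rational(-5123422, 209) ≈ -24514.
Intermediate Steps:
Function('k')(y) = Pow(Add(-13, y), -1)
Function('a')(A, K) = Mul(Rational(1, 2), Pow(A, -1), Add(Rational(-1, 11), K)) (Function('a')(A, K) = Mul(Add(K, Pow(Add(-13, 2), -1)), Pow(Add(A, A), -1)) = Mul(Add(K, Pow(-11, -1)), Pow(Mul(2, A), -1)) = Mul(Add(K, Rational(-1, 11)), Mul(Rational(1, 2), Pow(A, -1))) = Mul(Add(Rational(-1, 11), K), Mul(Rational(1, 2), Pow(A, -1))) = Mul(Rational(1, 2), Pow(A, -1), Add(Rational(-1, 11), K)))
Add(Add(-21527, -2987), Function('a')(76, D)) = Add(Add(-21527, -2987), Mul(Rational(1, 22), Pow(76, -1), Add(-1, Mul(11, 3)))) = Add(-24514, Mul(Rational(1, 22), Rational(1, 76), Add(-1, 33))) = Add(-24514, Mul(Rational(1, 22), Rational(1, 76), 32)) = Add(-24514, Rational(4, 209)) = Rational(-5123422, 209)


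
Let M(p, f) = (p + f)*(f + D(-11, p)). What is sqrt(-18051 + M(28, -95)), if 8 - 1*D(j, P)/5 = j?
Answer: I*sqrt(18051) ≈ 134.35*I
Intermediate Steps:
D(j, P) = 40 - 5*j
M(p, f) = (95 + f)*(f + p) (M(p, f) = (p + f)*(f + (40 - 5*(-11))) = (f + p)*(f + (40 + 55)) = (f + p)*(f + 95) = (f + p)*(95 + f) = (95 + f)*(f + p))
sqrt(-18051 + M(28, -95)) = sqrt(-18051 + ((-95)**2 + 95*(-95) + 95*28 - 95*28)) = sqrt(-18051 + (9025 - 9025 + 2660 - 2660)) = sqrt(-18051 + 0) = sqrt(-18051) = I*sqrt(18051)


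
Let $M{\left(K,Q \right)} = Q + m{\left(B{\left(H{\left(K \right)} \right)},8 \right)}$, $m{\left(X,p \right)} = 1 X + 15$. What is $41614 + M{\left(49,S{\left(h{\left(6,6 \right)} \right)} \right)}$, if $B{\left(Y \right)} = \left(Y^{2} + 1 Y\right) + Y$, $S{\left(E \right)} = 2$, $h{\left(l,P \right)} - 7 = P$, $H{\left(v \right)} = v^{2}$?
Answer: $5811234$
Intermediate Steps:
$h{\left(l,P \right)} = 7 + P$
$B{\left(Y \right)} = Y^{2} + 2 Y$ ($B{\left(Y \right)} = \left(Y^{2} + Y\right) + Y = \left(Y + Y^{2}\right) + Y = Y^{2} + 2 Y$)
$m{\left(X,p \right)} = 15 + X$ ($m{\left(X,p \right)} = X + 15 = 15 + X$)
$M{\left(K,Q \right)} = 15 + Q + K^{2} \left(2 + K^{2}\right)$ ($M{\left(K,Q \right)} = Q + \left(15 + K^{2} \left(2 + K^{2}\right)\right) = 15 + Q + K^{2} \left(2 + K^{2}\right)$)
$41614 + M{\left(49,S{\left(h{\left(6,6 \right)} \right)} \right)} = 41614 + \left(15 + 2 + 49^{2} \left(2 + 49^{2}\right)\right) = 41614 + \left(15 + 2 + 2401 \left(2 + 2401\right)\right) = 41614 + \left(15 + 2 + 2401 \cdot 2403\right) = 41614 + \left(15 + 2 + 5769603\right) = 41614 + 5769620 = 5811234$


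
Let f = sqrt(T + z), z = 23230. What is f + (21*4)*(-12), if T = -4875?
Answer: -1008 + sqrt(18355) ≈ -872.52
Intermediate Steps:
f = sqrt(18355) (f = sqrt(-4875 + 23230) = sqrt(18355) ≈ 135.48)
f + (21*4)*(-12) = sqrt(18355) + (21*4)*(-12) = sqrt(18355) + 84*(-12) = sqrt(18355) - 1008 = -1008 + sqrt(18355)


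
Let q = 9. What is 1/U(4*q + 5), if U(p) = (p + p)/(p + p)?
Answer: 1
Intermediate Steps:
U(p) = 1 (U(p) = (2*p)/((2*p)) = (2*p)*(1/(2*p)) = 1)
1/U(4*q + 5) = 1/1 = 1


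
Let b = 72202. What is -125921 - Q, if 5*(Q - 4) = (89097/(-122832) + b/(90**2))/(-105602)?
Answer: -1837588010397793601/14592717972000 ≈ -1.2593e+5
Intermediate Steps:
Q = 58370645581601/14592717972000 (Q = 4 + ((89097/(-122832) + 72202/(90**2))/(-105602))/5 = 4 + ((89097*(-1/122832) + 72202/8100)*(-1/105602))/5 = 4 + ((-29699/40944 + 72202*(1/8100))*(-1/105602))/5 = 4 + ((-29699/40944 + 36101/4050)*(-1/105602))/5 = 4 + ((226306399/27637200)*(-1/105602))/5 = 4 + (1/5)*(-226306399/2918543594400) = 4 - 226306399/14592717972000 = 58370645581601/14592717972000 ≈ 4.0000)
-125921 - Q = -125921 - 1*58370645581601/14592717972000 = -125921 - 58370645581601/14592717972000 = -1837588010397793601/14592717972000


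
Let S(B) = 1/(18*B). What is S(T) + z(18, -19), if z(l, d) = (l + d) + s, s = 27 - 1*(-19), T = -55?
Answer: 44549/990 ≈ 44.999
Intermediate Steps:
S(B) = 1/(18*B)
s = 46 (s = 27 + 19 = 46)
z(l, d) = 46 + d + l (z(l, d) = (l + d) + 46 = (d + l) + 46 = 46 + d + l)
S(T) + z(18, -19) = (1/18)/(-55) + (46 - 19 + 18) = (1/18)*(-1/55) + 45 = -1/990 + 45 = 44549/990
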